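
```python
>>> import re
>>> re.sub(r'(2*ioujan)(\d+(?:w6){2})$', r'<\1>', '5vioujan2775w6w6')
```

'5v<ioujan>'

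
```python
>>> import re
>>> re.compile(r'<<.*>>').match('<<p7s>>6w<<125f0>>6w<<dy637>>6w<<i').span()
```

`re.match` won't scan ahead — the pattern has to work from the very first character.
The match spans [0:29] → '<<p7s>>6w<<125f0>>6w<<dy637>>'.

(0, 29)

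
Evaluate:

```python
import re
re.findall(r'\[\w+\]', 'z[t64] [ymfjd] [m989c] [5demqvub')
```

['[t64]', '[ymfjd]', '[m989c]']

Scanning left to right: at [1:6] → '[t64]'; at [7:14] → '[ymfjd]'; at [15:22] → '[m989c]'.
With no groups in the pattern, `findall` gives back each whole match — 3 here.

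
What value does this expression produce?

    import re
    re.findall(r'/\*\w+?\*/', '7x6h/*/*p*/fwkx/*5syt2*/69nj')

['/*p*/', '/*5syt2*/']

`findall` yields the raw match text (2 of them) because the pattern has no groups.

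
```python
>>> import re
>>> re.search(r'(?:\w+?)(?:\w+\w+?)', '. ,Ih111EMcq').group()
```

'Ih111EMcq'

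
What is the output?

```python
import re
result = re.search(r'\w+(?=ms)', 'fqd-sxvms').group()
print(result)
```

Because the assertion is zero-width, the text it checks is not consumed and won't appear in the result.
The match spans [4:7] → 'sxv'.

sxv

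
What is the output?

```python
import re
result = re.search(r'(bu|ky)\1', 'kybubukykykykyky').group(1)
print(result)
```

bu

The match spans [2:6] → 'bubu'.
Captured: group 1 = 'bu'.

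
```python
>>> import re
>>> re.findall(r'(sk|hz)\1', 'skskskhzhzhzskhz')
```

['sk', 'hz']

After group 1 captures some text, `\1` only succeeds where that same text appears again.
Scanning left to right: at [0:4] match 'sksk', group 1 = 'sk'; at [6:10] match 'hzhz', group 1 = 'hz'.
One capturing group, so `findall` returns just the captured substring from each match — 2 in all.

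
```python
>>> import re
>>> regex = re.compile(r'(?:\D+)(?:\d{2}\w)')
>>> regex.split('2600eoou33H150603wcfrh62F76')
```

['2600', '150603', '76']

Pattern: one or more of a non-digit (non-capturing group); then exactly 2 of a digit, then a word character (non-capturing group).
Matches to split on: at [4:11] → 'eoou33H'; at [17:25] → 'wcfrh62F'.
The string is cut at each match, leaving 3 pieces.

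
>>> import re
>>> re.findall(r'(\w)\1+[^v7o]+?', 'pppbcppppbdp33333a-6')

['p', 'p', '3']

The backreference `\1` re-matches whatever the first group consumed, character for character.
Walking the string: at [0:4] match 'pppb', group 1 = 'p'; at [5:10] match 'ppppb', group 1 = 'p'; at [12:18] match '33333a', group 1 = '3'.
Because there's exactly one group, `findall` drops the full match and keeps group 1 from each hit.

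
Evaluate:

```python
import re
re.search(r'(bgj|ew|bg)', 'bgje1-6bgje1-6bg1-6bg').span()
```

(0, 3)

Branches in `(...|...)` are attempted left-to-right; the first branch that allows the whole pattern to succeed is taken.
`re.search` tries every starting position until one works.
The match spans [0:3] → 'bgj'.
Captured: group 1 = 'bgj'.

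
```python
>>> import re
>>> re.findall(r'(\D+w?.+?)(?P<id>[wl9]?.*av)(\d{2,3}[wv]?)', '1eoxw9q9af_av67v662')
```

A `+?`/`*?`/`{m,n}?` starts at its minimum and grows only as far as needed for what follows to match.
3 groups means the one result is a tuple of 3 captured strings — 1 here.

[('eoxw9', 'q9af_av', '67v')]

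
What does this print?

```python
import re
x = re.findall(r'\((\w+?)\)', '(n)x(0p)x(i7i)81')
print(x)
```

['n', '0p', 'i7i']

One capturing group, so `findall` returns just the captured substring from each match — 3 in all.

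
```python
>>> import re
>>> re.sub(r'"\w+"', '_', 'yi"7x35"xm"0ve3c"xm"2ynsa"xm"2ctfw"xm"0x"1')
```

Matches: at [2:8] → '"7x35"'; at [10:17] → '"0ve3c"'; at [19:26] → '"2ynsa"'; at [28:35] → '"2ctfw"'; at [37:41] → '"0x"'.
Every occurrence is swapped for '_'.

'yi_xm_xm_xm_xm_1'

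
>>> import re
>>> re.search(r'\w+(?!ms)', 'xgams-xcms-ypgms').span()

`(?!…)`/`(?<!…)` only lets a position through if the neighbouring text does NOT match; no characters are consumed.
The match spans [0:5] → 'xgams'.

(0, 5)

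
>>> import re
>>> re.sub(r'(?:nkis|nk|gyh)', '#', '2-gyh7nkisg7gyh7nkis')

`|` is ordered: at each position the engine commits to the first alternative that works.
Matches: at [2:5] → 'gyh'; at [6:10] → 'nkis'; at [12:15] → 'gyh'; at [16:20] → 'nkis'.
`sub` substitutes '#' at each match site.

'2-#7#g7#7#'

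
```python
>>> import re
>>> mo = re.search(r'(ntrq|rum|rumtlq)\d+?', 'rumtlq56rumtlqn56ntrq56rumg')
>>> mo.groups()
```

('rumtlq',)

The match spans [0:7] → 'rumtlq5'.
Captured: group 1 = 'rumtlq'.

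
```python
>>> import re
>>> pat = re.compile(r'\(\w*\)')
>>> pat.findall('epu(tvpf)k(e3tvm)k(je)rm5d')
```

Scanning left to right: at [3:9] → '(tvpf)'; at [10:17] → '(e3tvm)'; at [18:22] → '(je)'.
No capturing groups, so `findall` returns the 3 full match strings.

['(tvpf)', '(e3tvm)', '(je)']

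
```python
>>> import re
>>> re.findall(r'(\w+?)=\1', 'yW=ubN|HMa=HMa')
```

The backreference `\1` re-matches whatever the first group consumed, character for character.
Walking the string: at [7:14] match 'HMa=HMa', group 1 = 'HMa'.
Because there's exactly one group, `findall` drops the full match and keeps group 1 from the one hit.

['HMa']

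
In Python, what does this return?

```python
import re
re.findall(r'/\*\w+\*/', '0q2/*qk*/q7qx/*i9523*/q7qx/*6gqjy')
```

Walking the string: at [3:9] → '/*qk*/'; at [13:22] → '/*i9523*/'.
No capturing groups, so `findall` returns the 2 full match strings.

['/*qk*/', '/*i9523*/']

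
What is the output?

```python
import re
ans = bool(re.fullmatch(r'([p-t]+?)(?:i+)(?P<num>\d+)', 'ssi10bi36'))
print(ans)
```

False

`re.fullmatch` is like wrapping the pattern in `^…$` (in single-line mode).
Here the string isn't matched end-to-end, so the call returns None, and `bool(None)` is False.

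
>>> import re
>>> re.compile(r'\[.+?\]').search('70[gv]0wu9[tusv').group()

'[gv]'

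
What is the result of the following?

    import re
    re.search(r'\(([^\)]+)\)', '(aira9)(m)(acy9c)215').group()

'(aira9)'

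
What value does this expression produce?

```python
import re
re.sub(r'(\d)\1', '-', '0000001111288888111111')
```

'-----2--8---'

`\1` has to match the exact text group 1 already captured.
Matches: at [0:2] → '00'; at [2:4] → '00'; at [4:6] → '00'; at [6:8] → '11'; at [8:10] → '11'; ….
Every occurrence is swapped for '-'.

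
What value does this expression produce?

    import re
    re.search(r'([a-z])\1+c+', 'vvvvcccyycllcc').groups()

('v',)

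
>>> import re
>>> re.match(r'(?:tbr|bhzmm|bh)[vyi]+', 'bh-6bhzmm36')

None

With `match`, the pattern is implicitly anchored at the beginning.
Here position 0 doesn't satisfy it, so the call returns None.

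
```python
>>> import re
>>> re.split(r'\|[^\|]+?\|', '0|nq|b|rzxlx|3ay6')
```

['0', 'b', '3ay6']

Matches to split on: at [1:5] → '|nq|'; at [6:13] → '|rzxlx|'.
Splitting on the pattern gives 3 pieces.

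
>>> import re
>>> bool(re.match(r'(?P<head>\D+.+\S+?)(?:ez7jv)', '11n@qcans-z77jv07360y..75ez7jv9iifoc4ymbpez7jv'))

Pattern: one or more of a non-digit, then one or more of any character, then one or more of a non-whitespace character (lazy) (captured as 'head'); then the literal 'ez', then the literal '7jv' (non-capturing group).
With `match`, the pattern is implicitly anchored at the beginning.
Here position 0 doesn't satisfy it, so the call returns None, and `bool(None)` is False.

False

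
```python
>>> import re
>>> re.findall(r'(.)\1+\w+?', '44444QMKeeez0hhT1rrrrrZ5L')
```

`\1` has to match the exact text group 1 already captured.
Walking the string: at [0:6] match '44444Q', group 1 = '4'; at [8:12] match 'eeez', group 1 = 'e'; at [13:16] match 'hhT', group 1 = 'h'; at [17:23] match 'rrrrrZ', group 1 = 'r'.
One capturing group, so `findall` returns just the captured substring from each match — 4 in all.

['4', 'e', 'h', 'r']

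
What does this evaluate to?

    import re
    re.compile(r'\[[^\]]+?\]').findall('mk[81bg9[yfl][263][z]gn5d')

['[81bg9[yfl]', '[263]', '[z]']

Walking the string: at [2:13] → '[81bg9[yfl]'; at [13:18] → '[263]'; at [18:21] → '[z]'.
Since nothing is captured, `findall` lists the 3 matched substrings directly.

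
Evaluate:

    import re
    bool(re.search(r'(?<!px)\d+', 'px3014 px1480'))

The negative lookaround is zero-width — it rules out positions where the adjacent text would match, without consuming anything.
The match spans [3:6] → '014'.

True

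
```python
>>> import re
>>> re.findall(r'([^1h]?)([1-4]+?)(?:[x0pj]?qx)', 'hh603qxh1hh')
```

With 2 capturing groups, `findall` returns a 2-tuple per match.

[('0', '3')]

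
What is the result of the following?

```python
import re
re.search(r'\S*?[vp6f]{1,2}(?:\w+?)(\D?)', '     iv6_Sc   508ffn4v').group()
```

'iv6_S'

This matches zero or more of a non-whitespace character (lazy), then 1 to 2 of one of [vp6f]; then one or more of a word character (lazy) (non-capturing group); then optionally a non-digit (captured).
The `?` after the quantifier makes it lazy — it takes as little as possible before letting the rest of the pattern try.
Unlike `match`, `search` isn't anchored — it looks for the pattern anywhere in the string.
The match spans [5:10] → 'iv6_S'.
Captured: group 1 = 'S'.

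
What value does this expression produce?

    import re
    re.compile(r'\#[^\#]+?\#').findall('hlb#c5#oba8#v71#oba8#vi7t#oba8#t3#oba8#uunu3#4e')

With no groups in the pattern, `findall` gives back each whole match — 5 here.

['#c5#', '#v71#', '#vi7t#', '#t3#', '#uunu3#']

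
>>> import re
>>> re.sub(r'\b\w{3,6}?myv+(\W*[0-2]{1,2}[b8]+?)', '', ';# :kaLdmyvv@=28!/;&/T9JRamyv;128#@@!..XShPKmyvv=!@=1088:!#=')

';# :!/;&/#@@!..8:!#='

With the lazy modifier that quantifier settles for the fewest repetitions that let the rest of the pattern succeed (the atoms after it are unaffected and can still be greedy).
Every occurrence is swapped for ''.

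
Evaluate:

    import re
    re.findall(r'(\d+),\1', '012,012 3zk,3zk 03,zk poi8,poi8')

The backreference `\1` re-matches whatever the first group consumed, character for character.
Because there's exactly one group, `findall` drops the full match and keeps group 1 from the one hit.

['012']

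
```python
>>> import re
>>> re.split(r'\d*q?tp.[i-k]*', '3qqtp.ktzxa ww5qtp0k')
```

['3q', 'tzxa ww', '']

Pattern: zero or more of a digit, then optionally a literal 'q'; then the literal 'tp', then any character, then zero or more of a character in [i-k].
Each match becomes a cut point; 3 segments remain.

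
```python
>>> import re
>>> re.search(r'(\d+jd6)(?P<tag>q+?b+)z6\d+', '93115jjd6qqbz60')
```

This matches one or more of a digit, then the literal 'jd6' (captured); then one or more of a literal 'q' (lazy), then one or more of the literal 'b' (captured as 'tag'); then the literal 'z6', then one or more of a digit.
`search` walks the string left to right and returns the first match it finds.
Here nothing in the string fits, so the call returns None.

None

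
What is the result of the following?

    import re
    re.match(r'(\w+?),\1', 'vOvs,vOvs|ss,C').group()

'vOvs,vOvs'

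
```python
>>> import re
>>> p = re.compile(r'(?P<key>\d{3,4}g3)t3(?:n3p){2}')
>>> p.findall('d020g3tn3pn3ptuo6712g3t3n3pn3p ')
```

['6712g3']

One capturing group, so `findall` returns just the captured substring from the one match — 1 in all.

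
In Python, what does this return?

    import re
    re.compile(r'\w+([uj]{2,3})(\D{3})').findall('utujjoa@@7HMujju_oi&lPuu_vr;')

[('jj', 'oa@'), ('ju', '_oi'), ('uu', '_vr')]

Pattern: one or more of a word character; then 2 to 3 of one of [uj] (captured); then exactly 3 of a non-digit (captured).
Scanning left to right: at [0:8] match 'utujjoa@', groups = ('jj', 'oa@'); at [9:19] match '7HMujju_oi', groups = ('ju', '_oi'); at [20:27] match 'lPuu_vr', groups = ('uu', '_vr').
With 2 capturing groups, `findall` returns a 2-tuple per match.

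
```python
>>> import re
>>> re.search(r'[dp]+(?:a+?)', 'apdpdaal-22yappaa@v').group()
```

'pdpda'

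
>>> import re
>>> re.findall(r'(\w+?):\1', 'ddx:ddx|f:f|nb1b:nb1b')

['ddx', 'f', 'nb1b']

`\1` has to match the exact text group 1 already captured.
Walking the string: at [0:7] match 'ddx:ddx', group 1 = 'ddx'; at [8:11] match 'f:f', group 1 = 'f'; at [12:21] match 'nb1b:nb1b', group 1 = 'nb1b'.
With a single group, `findall` returns only what that group captured — 3 items.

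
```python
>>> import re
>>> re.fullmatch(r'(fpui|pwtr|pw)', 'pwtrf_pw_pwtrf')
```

`re.fullmatch` requires the pattern to consume the entire string.
Here the string isn't matched end-to-end, so the call returns None.

None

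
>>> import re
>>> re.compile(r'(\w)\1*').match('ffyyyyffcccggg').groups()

('f',)

The match spans [0:2] → 'ff'.
Captured: group 1 = 'f'.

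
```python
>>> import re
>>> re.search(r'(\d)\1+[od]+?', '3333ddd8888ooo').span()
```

(0, 5)

A backreference is literal: `\1` must see the identical characters the first group matched.
The match spans [0:5] → '3333d'.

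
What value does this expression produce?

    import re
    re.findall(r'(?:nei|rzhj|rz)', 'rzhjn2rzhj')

The regex engine tests alternatives in the order written; an earlier branch that matches wins even if a later one would match more.
No capturing groups, so `findall` returns the 2 full match strings.

['rzhj', 'rzhj']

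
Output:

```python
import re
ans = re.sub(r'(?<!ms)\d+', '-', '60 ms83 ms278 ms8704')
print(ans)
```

- ms8- ms2- ms8-

`(?!…)`/`(?<!…)` only lets a position through if the neighbouring text does NOT match; no characters are consumed.
Matches: at [0:2] → '60'; at [6:7] → '3'; at [11:13] → '78'; at [17:20] → '704'.
Every occurrence is swapped for '-'.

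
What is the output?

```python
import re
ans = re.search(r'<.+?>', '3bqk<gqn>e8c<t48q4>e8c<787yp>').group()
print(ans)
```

With the lazy modifier that quantifier settles for the fewest repetitions that let the rest of the pattern succeed (the atoms after it are unaffected and can still be greedy).
`re.search` scans for the first position where the pattern succeeds.
The match spans [4:9] → '<gqn>'.

<gqn>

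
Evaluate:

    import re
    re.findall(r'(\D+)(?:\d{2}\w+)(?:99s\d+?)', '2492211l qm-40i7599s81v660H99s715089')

['l qm-']

This matches one or more of a non-digit (captured); then exactly 2 of a digit, then one or more of a word character (non-capturing group); then the literal '99s', then one or more of a digit (lazy) (non-capturing group).
Scanning left to right: at [7:31] match 'l qm-40i7599s81v660H99s7', group 1 = 'l qm-'.
With a single group, `findall` returns only what that group captured — 1 item.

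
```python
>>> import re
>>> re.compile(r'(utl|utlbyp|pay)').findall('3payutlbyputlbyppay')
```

['pay', 'utl', 'utl', 'pay']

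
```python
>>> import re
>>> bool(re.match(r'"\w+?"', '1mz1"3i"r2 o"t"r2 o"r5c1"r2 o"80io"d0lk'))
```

With `match`, the pattern is implicitly anchored at the beginning.
Here the pattern fails at index 0, so the call returns None, and `bool(None)` is False.

False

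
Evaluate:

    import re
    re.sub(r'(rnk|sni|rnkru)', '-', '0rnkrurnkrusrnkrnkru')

'0-ru-rus--ru'

The regex engine tests alternatives in the order written; an earlier branch that matches wins even if a later one would match more.
Matches: at [1:4] → 'rnk'; at [6:9] → 'rnk'; at [12:15] → 'rnk'; at [15:18] → 'rnk'.
Each match is replaced by '-'.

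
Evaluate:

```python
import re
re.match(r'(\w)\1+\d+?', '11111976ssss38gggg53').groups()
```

('1',)

The backreference `\1` re-matches whatever the first group consumed, character for character.
With `match`, the pattern is implicitly anchored at the beginning.
The match spans [0:6] → '111119'.
Captured: group 1 = '1'.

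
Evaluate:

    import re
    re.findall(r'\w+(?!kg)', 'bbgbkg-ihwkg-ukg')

['bbgbkg', 'ihwkg', 'ukg']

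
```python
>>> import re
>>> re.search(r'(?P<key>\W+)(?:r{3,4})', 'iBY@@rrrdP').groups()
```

('@@',)

The match spans [3:8] → '@@rrr'.
Captured: group 1 = '@@'.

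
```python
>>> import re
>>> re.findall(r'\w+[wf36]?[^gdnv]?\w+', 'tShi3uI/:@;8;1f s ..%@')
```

['tShi3uI', '8;1f']

This matches one or more of a word character, then optionally one of [wf36]; then optionally any character except [gdnv], then one or more of a word character.
Walking the string: at [0:7] → 'tShi3uI'; at [11:15] → '8;1f'.
Since nothing is captured, `findall` lists the 2 matched substrings directly.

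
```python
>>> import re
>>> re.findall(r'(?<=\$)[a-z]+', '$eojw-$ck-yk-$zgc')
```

The positive lookaround only admits positions where the adjacent text matches; those characters stay outside the span.
`findall` yields the raw match text (3 of them) because the pattern has no groups.

['eojw', 'ck', 'zgc']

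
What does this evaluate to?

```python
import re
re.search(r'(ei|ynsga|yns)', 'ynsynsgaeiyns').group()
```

The match spans [0:3] → 'yns'.

'yns'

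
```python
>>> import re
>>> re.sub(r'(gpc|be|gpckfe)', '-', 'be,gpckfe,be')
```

Branches in `(...|...)` are attempted left-to-right; the first branch that allows the whole pattern to succeed is taken.
Matches: at [0:2] → 'be'; at [3:6] → 'gpc'; at [10:12] → 'be'.
`sub` substitutes '-' at each match site.

'-,-kfe,-'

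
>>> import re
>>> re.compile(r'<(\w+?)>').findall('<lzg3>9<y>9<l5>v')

['lzg3', 'y', 'l5']

Matches: at [0:6] match '<lzg3>', group 1 = 'lzg3'; at [7:10] match '<y>', group 1 = 'y'; at [11:15] match '<l5>', group 1 = 'l5'.
`findall` collects group 1 from each match (3 total).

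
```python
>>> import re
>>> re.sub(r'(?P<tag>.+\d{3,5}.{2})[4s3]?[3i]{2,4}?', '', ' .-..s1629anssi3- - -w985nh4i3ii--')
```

'ii--'

A non-greedy quantifier consumes as few characters as it can — just enough that the remainder of the pattern still matches from where it stops; whatever follows it matches normally.
`sub` substitutes '' at each match site.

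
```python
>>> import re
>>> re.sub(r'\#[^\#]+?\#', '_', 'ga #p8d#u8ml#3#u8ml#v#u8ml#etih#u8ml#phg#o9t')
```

Each match is replaced by '_'.

'ga _u8ml_u8ml_u8ml_u8ml_o9t'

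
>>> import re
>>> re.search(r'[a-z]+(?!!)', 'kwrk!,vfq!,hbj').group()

`(?!…)`/`(?<!…)` only lets a position through if the neighbouring text does NOT match; no characters are consumed.
`re.search` scans for the first position where the pattern succeeds.
The match spans [0:3] → 'kwr'.

'kwr'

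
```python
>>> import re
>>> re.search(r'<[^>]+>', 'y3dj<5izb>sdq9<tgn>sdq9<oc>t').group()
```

The match spans [4:10] → '<5izb>'.

'<5izb>'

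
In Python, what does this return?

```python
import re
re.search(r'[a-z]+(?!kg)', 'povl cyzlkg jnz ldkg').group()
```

The negative lookaround is zero-width — it rules out positions where the adjacent text would match, without consuming anything.
The match spans [0:4] → 'povl'.

'povl'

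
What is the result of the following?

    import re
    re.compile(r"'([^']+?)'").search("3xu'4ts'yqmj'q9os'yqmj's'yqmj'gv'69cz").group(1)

`re.search` scans for the first position where the pattern succeeds.
The match spans [3:8] → "'4ts'".
Captured: group 1 = '4ts'.

'4ts'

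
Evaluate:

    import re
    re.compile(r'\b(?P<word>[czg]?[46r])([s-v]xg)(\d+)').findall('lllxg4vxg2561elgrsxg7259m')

[]

Pattern: a word boundary (`\b`, zero-width); then optionally one of [czg], then one of [46r] (captured as 'word'); then a character in [s-v], then the literal 'xg' (captured); then one or more of a digit (captured).
With 3 capturing groups, `findall` returns a 3-tuple per match.
Nothing in the string satisfies the pattern, so the list is empty.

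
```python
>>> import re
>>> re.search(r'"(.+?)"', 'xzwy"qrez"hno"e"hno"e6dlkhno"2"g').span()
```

A non-greedy quantifier consumes as few characters as it can — just enough that the remainder of the pattern still matches from where it stops; whatever follows it matches normally.
The match spans [4:10] → '"qrez"'.

(4, 10)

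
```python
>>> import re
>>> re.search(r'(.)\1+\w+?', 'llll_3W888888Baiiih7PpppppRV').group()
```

'llll_'

The backreference `\1` re-matches whatever the first group consumed, character for character.
The match spans [0:5] → 'llll_'.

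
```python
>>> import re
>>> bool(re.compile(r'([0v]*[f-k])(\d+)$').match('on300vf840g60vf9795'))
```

False

Pattern: zero or more of one of [0v], then a character in [f-k] (captured); then one or more of a digit (captured); then anchored at the end.
`re.match` won't scan ahead — the pattern has to work from the very first character.
Here the pattern fails at index 0, so the call returns None, and `bool(None)` is False.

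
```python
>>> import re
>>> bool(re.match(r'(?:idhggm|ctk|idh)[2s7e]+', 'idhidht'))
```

False

`re.match` won't scan ahead — the pattern has to work from the very first character.
Here position 0 doesn't satisfy it, so the call returns None, and `bool(None)` is False.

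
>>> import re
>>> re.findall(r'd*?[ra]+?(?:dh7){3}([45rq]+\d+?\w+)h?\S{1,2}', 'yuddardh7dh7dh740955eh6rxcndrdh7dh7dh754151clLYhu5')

['40955eh6rxcndrdh7dh7dh754151clLYhu']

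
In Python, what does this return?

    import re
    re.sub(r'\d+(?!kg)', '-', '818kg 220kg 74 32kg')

Because the assertion is negative and zero-width, positions next to the forbidden text are skipped.
Matches: at [0:2] → '81'; at [6:8] → '22'; at [12:14] → '74'; at [15:16] → '3'.
Every occurrence is swapped for '-'.

'-8kg -0kg - -2kg'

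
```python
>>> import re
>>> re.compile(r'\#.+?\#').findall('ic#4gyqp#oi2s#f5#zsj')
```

['#4gyqp#', '#f5#']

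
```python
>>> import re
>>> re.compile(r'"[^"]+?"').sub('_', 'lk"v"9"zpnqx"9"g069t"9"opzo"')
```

Matches: at [2:5] → '"v"'; at [6:13] → '"zpnqx"'; at [14:21] → '"g069t"'; at [22:28] → '"opzo"'.
Each match is replaced by '_'.

'lk_9_9_9_'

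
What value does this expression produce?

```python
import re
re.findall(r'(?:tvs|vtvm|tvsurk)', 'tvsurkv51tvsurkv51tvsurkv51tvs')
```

Alternation isn't longest-match — the leftmost alternative that fits at this position is chosen.
Matches: at [0:3] → 'tvs'; at [9:12] → 'tvs'; at [18:21] → 'tvs'; at [27:30] → 'tvs'.
With no groups in the pattern, `findall` gives back each whole match — 4 here.

['tvs', 'tvs', 'tvs', 'tvs']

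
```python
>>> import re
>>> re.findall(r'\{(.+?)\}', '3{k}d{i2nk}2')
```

A non-greedy quantifier consumes as few characters as it can — just enough that the remainder of the pattern still matches from where it stops; whatever follows it matches normally.
One capturing group, so `findall` returns just the captured substring from each match — 2 in all.

['k', 'i2nk']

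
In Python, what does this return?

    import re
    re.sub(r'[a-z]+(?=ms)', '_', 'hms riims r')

Lookahead/lookbehind check context without consuming it, so the matched span excludes the asserted characters.
Each match is replaced by '_'.

'_ms _ms r'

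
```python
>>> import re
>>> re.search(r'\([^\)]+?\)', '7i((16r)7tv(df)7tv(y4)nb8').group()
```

'((16r)'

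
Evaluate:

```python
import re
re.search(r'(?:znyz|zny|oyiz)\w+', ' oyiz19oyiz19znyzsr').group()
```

'oyiz19oyiz19znyzsr'

The match spans [1:19] → 'oyiz19oyiz19znyzsr'.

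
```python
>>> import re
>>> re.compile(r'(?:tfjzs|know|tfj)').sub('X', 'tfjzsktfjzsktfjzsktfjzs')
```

The regex engine tests alternatives in the order written; an earlier branch that matches wins even if a later one would match more.
Each match is replaced by 'X'.

'XkXkXkX'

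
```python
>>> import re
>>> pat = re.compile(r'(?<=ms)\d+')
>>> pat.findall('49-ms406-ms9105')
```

The lookaround is zero-width — it requires the adjacent text to match without consuming it, so the asserted text isn't part of the match.
Since nothing is captured, `findall` lists the 2 matched substrings directly.

['406', '9105']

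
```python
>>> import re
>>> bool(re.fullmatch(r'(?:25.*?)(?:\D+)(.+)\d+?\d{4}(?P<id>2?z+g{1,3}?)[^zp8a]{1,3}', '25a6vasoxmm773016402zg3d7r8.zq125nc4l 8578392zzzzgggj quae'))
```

This matches the literal '25', then zero or more of any character (lazy) (non-capturing group); then one or more of a non-digit (non-capturing group); then one or more of any character (captured); then one or more of a digit (lazy), then exactly 4 of a digit; then optionally the literal '2', then one or more of the literal 'z', then 1 to 3 of a literal 'g' (lazy) (captured as 'id'); then 1 to 3 of any character except [zp8a].
`fullmatch` succeeds only if the pattern covers the string from start to end.
Here there's no way to consume every character, so the call returns None, and `bool(None)` is False.

False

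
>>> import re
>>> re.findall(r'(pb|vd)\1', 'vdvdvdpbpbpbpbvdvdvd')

`\1` is not a pattern — it's the concrete string captured by group 1, re-applied verbatim.
Scanning left to right: at [0:4] match 'vdvd', group 1 = 'vd'; at [6:10] match 'pbpb', group 1 = 'pb'; at [10:14] match 'pbpb', group 1 = 'pb'; at [14:18] match 'vdvd', group 1 = 'vd'.
With a single group, `findall` returns only what that group captured — 4 items.

['vd', 'pb', 'pb', 'vd']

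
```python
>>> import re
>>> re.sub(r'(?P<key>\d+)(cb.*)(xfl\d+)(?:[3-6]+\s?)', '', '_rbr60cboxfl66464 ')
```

Pattern: one or more of a digit (captured as 'key'); then the literal 'cb', then zero or more of any character (captured); then the literal 'xfl', then one or more of a digit (captured); then one or more of a character in [3-6], then optionally whitespace (non-capturing group).
Matches: at [4:18] → '60cboxfl66464 '.
`sub` substitutes '' at each match site.

'_rbr'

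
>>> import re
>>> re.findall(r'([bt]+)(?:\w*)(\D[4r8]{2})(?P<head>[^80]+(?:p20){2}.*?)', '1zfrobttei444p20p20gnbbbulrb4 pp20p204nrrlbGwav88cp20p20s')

[('btt', 'i44', '4p20p20'), ('b', 'v88', 'cp20p20')]

Lazy quantifiers expand one character at a time until the remainder of the pattern can match.
3 groups means each result is a tuple of 3 captured strings — 2 here.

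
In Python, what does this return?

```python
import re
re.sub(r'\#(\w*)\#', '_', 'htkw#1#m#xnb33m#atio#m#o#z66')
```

'htkw_m_atio_o#z66'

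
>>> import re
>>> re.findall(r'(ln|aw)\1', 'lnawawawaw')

['aw', 'aw']

`\1` is not a pattern — it's the concrete string captured by group 1, re-applied verbatim.
Matches: at [2:6] match 'awaw', group 1 = 'aw'; at [6:10] match 'awaw', group 1 = 'aw'.
With a single group, `findall` returns only what that group captured — 2 items.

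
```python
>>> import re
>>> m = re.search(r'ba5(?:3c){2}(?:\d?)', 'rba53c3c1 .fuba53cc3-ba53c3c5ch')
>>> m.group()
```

Pattern: the literal 'ba5', then the literal '3c' repeated 2 times; then optionally a digit (non-capturing group).
`re.search` scans for the first position where the pattern succeeds.
The match spans [1:9] → 'ba53c3c1'.

'ba53c3c1'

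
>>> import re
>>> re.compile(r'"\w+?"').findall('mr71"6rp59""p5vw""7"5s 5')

Scanning left to right: at [4:11] → '"6rp59"'; at [11:17] → '"p5vw"'; at [17:20] → '"7"'.
Since nothing is captured, `findall` lists the 3 matched substrings directly.

['"6rp59"', '"p5vw"', '"7"']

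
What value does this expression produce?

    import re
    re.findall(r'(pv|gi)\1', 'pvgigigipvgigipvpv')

The backreference `\1` re-matches whatever the first group consumed, character for character.
Matches: at [2:6] match 'gigi', group 1 = 'gi'; at [10:14] match 'gigi', group 1 = 'gi'; at [14:18] match 'pvpv', group 1 = 'pv'.
With a single group, `findall` returns only what that group captured — 3 items.

['gi', 'gi', 'pv']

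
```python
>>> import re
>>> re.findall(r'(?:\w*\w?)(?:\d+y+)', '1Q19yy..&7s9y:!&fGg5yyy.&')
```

['1Q19yy', '7s9y', 'fGg5yyy']

The pattern matches zero or more of a word character, then optionally a word character (non-capturing group); then one or more of a digit, then one or more of a literal 'y' (non-capturing group).
Matches: at [0:6] → '1Q19yy'; at [9:13] → '7s9y'; at [16:23] → 'fGg5yyy'.
`findall` yields the raw match text (3 of them) because the pattern has no groups.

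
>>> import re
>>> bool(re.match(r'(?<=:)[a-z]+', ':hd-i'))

False

Lookahead/lookbehind check context without consuming it, so the matched span excludes the asserted characters.
`match` is anchored at position 0; if the pattern doesn't fit there, it returns None.
Here position 0 doesn't satisfy it, so the call returns None, and `bool(None)` is False.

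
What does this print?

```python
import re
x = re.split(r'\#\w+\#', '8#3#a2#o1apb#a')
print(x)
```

Matches to split on: at [1:4] → '#3#'; at [6:13] → '#o1apb#'.
The string is cut at each match, leaving 3 pieces.

['8', 'a2', 'a']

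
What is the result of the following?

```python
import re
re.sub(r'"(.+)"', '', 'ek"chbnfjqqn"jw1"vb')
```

Matches: at [2:17] → '"chbnfjqqn"jw1"'.
`sub` substitutes '' at each match site.

'ekvb'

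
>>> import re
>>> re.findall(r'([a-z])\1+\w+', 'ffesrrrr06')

A backreference is literal: `\1` must see the identical characters the first group matched.
Because there's exactly one group, `findall` drops the full match and keeps group 1 from the one hit.

['f']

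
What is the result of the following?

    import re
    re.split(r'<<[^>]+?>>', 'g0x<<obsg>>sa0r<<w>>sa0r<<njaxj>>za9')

['g0x', 'sa0r', 'sa0r', 'za9']

Splitting on the pattern gives 4 pieces.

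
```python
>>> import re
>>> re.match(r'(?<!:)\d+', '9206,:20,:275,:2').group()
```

`re.match` won't scan ahead — the pattern has to work from the very first character.
The match spans [0:4] → '9206'.

'9206'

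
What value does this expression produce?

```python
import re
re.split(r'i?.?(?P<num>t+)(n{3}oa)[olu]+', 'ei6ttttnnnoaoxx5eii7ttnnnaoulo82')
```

With a capturing group present, the delimiter's captured portion is kept in the result list.

['e', 'tttt', 'nnnoa', 'xx5eii7ttnnnaoulo82']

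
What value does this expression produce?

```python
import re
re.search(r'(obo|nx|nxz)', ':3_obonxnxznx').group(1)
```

`search` walks the string left to right and returns the first match it finds.
The match spans [3:6] → 'obo'.
Captured: group 1 = 'obo'.

'obo'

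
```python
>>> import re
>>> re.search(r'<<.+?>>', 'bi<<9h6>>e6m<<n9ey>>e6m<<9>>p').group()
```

'<<9h6>>'

The `?` after the quantifier makes it lazy — it takes as little as possible before letting the rest of the pattern try.
The match spans [2:9] → '<<9h6>>'.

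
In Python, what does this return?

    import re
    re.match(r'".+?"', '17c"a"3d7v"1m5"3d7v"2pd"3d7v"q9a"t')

`re.match` won't scan ahead — the pattern has to work from the very first character.
Here position 0 doesn't satisfy it, so the call returns None.

None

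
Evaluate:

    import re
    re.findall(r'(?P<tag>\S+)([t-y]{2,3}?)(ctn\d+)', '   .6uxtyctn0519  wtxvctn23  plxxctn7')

[('.6ux', 'ty', 'ctn0519'), ('wt', 'xv', 'ctn23'), ('pl', 'xx', 'ctn7')]

This matches one or more of a non-whitespace character (captured as 'tag'); then 2 to 3 of a character in [t-y] (lazy) (captured); then the literal 'ctn', then one or more of a digit (captured).
3 groups means each result is a tuple of 3 captured strings — 3 here.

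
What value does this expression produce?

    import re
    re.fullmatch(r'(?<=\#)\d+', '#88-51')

None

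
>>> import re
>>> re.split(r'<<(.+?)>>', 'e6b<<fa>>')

Matches to split on: at [3:9] → '<<fa>>'.
`re.split` interleaves the captured-group text with the surrounding fragments.

['e6b', 'fa', '']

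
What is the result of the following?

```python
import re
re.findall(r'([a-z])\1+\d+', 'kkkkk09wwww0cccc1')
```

['k', 'w', 'c']

The backreference `\1` re-matches whatever the first group consumed, character for character.
Because there's exactly one group, `findall` drops the full match and keeps group 1 from each hit.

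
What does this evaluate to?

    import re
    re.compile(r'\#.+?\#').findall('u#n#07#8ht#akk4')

['#n#', '#8ht#']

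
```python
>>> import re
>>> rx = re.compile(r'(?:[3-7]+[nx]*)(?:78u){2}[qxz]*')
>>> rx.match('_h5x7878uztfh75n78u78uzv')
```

None

This matches one or more of a character in [3-7], then zero or more of one of [nx] (non-capturing group); then the literal '78u' repeated 2 times, then zero or more of one of [qxz].
`re.match` won't scan ahead — the pattern has to work from the very first character.
Here the pattern fails at index 0, so the call returns None.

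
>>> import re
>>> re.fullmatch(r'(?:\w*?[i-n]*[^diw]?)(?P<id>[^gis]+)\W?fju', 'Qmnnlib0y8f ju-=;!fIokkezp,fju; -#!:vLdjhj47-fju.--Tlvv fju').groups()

('0y8f ju-=;!fIokkezp,fju; -#!:vLdjhj47-fju.--Tlvv ',)

The match spans [0:59] → 'Qmnnlib0y8f ju-=;!fIokkezp,fju; -#!:vLdjhj47-fju.--Tlvv fju'.
Captured: group 1 = '0y8f ju-=;!fIokkezp,fju; -#!:vLdjhj47-fju.--Tlvv '.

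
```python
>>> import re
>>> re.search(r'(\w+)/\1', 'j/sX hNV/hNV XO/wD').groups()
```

('hNV',)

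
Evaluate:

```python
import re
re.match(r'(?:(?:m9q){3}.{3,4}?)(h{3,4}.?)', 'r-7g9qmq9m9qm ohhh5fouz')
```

With `match`, the pattern is implicitly anchored at the beginning.
Here the string doesn't start with a match, so the call returns None.

None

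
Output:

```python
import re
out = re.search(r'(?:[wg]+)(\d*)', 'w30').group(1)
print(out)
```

The pattern matches one or more of one of [wg] (non-capturing group); then zero or more of a digit (captured).
`search` walks the string left to right and returns the first match it finds.
The match spans [0:3] → 'w30'.
Captured: group 1 = '30'.

30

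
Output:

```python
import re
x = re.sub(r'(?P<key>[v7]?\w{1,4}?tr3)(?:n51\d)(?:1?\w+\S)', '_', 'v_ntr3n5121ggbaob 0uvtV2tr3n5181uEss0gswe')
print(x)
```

The pattern matches optionally one of [v7], then 1 to 4 of a word character (lazy), then the literal 'tr3' (captured as 'key'); then the literal 'n51', then a digit (non-capturing group); then optionally the literal '1', then one or more of a word character, then a non-whitespace character (non-capturing group).
Matches: at [0:17] → 'v_ntr3n5121ggbaob'; at [20:41] → 'vtV2tr3n5181uEss0gswe'.
`sub` substitutes '_' at each match site.

_ 0u_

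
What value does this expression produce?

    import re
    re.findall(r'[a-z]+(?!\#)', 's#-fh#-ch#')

['f', 'c']

The negative lookahead/lookbehind blocks any match where the forbidden context is present.
Matches: at [3:4] → 'f'; at [7:8] → 'c'.
`findall` yields the raw match text (2 of them) because the pattern has no groups.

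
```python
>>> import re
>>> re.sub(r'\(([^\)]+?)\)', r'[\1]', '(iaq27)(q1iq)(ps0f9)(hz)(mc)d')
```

Matches: at [0:7] → '(iaq27)'; at [7:13] → '(q1iq)'; at [13:20] → '(ps0f9)'; at [20:24] → '(hz)'; at [24:28] → '(mc)'.
`\1` in the replacement pulls in group 1's text for each match.

'[iaq27][q1iq][ps0f9][hz][mc]d'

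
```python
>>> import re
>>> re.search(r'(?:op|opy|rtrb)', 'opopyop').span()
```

Unlike `match`, `search` isn't anchored — it looks for the pattern anywhere in the string.
The match spans [0:2] → 'op'.

(0, 2)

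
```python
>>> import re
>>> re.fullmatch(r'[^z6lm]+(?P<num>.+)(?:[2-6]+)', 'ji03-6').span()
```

`fullmatch` succeeds only if the pattern covers the string from start to end.
The match spans [0:6] → 'ji03-6'.

(0, 6)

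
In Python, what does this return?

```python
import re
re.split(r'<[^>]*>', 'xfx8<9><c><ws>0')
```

['xfx8', '', '', '0']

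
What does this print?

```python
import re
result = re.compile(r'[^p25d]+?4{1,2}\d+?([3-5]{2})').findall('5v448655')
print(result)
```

Pattern: one or more of any character except [p25d] (lazy), then 1 to 2 of a literal '4', then one or more of a digit (lazy); then exactly 2 of a character in [3-5] (captured).
`findall` collects group 1 from the one match (1 total).

['55']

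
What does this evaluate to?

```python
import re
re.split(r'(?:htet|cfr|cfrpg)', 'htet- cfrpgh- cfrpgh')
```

['', '- ', 'pgh- ', 'pgh']

The regex engine tests alternatives in the order written; an earlier branch that matches wins even if a later one would match more.
Matches to split on: at [0:4] → 'htet'; at [6:9] → 'cfr'; at [14:17] → 'cfr'.
`split` removes every match and returns the 4 fragments in between.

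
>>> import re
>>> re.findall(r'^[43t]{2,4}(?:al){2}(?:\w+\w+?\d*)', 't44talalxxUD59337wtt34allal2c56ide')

['t44talalxxUD59337wtt34allal2c56ide']

This matches anchored at the start of the string; then 2 to 4 of one of [43t], then the literal 'al' repeated 2 times; then one or more of a word character, then one or more of a word character (lazy), then zero or more of a digit (non-capturing group).
Walking the string: at [0:34] → 't44talalxxUD59337wtt34allal2c56ide'.
Since nothing is captured, `findall` lists the 1 matched substring directly.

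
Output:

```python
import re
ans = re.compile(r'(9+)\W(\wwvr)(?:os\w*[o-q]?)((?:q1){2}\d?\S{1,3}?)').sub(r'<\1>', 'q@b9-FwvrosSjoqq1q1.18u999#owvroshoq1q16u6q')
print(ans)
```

The pattern matches one or more of a literal '9' (captured); then a non-word character; then a word character, then the literal 'wvr' (captured); then the literal 'os', then zero or more of a word character, then optionally a character in [o-q] (non-capturing group); then the literal 'q1' repeated 2 times, then optionally a digit, then 1 to 3 of a non-whitespace character (lazy) (captured).
Lazy quantifiers expand one character at a time until the remainder of the pattern can match.
Matches: at [3:20] → '9-FwvrosSjoqq1q1.'; at [23:41] → '999#owvroshoq1q16u'.
Each match is replaced using the text its own group 1 captured.

q@b<9>18u<999>6q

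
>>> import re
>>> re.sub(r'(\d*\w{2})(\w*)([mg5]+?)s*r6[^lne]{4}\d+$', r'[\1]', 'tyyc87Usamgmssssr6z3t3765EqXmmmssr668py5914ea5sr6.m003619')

This matches zero or more of a digit, then exactly 2 of a word character (captured); then zero or more of a word character (captured); then one or more of one of [mg5] (lazy) (captured); then zero or more of the literal 's', then the literal 'r6', then exactly 4 of any character except [lne]; then one or more of a digit; then anchored at the end.
Matches: at [0:57] → 'tyyc87Usamgmssssr6z3t3765EqXmmmssr668py5914ea5sr6.m003619'.
`\1` in the replacement pulls in group 1's text for each match.

'[ty]'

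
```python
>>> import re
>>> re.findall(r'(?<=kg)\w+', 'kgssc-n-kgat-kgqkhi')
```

The lookaround is zero-width — it requires the adjacent text to match without consuming it, so the asserted text isn't part of the match.
Matches: at [2:5] → 'ssc'; at [10:12] → 'at'; at [15:19] → 'qkhi'.
With no groups in the pattern, `findall` gives back each whole match — 3 here.

['ssc', 'at', 'qkhi']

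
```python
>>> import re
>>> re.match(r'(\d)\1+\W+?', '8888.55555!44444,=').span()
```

With `match`, the pattern is implicitly anchored at the beginning.
The match spans [0:5] → '8888.'.

(0, 5)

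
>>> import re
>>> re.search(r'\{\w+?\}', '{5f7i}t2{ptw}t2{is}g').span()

(0, 6)

`re.search` scans for the first position where the pattern succeeds.
The match spans [0:6] → '{5f7i}'.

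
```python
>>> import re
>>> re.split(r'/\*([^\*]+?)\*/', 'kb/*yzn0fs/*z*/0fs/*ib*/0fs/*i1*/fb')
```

['kb/*yzn0fs', 'z', '0fs', 'ib', '0fs', 'i1', 'fb']

With a capturing group present, the delimiter's captured portion is kept in the result list.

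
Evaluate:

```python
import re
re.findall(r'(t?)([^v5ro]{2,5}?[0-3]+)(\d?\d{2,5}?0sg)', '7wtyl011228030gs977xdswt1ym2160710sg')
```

With 3 capturing groups, `findall` returns a 3-tuple per match.

[('', 'wt1ym21', '60710sg')]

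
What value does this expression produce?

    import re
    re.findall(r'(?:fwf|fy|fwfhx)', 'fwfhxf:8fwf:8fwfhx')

['fwf', 'fwf', 'fwf']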